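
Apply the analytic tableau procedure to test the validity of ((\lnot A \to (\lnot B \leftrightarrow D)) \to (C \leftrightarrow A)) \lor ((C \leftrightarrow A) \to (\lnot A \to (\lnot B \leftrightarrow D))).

Assume the negation and expand:
Initial set: {F (((\lnot A \to (\lnot B \leftrightarrow D)) \to (C \leftrightarrow A)) \lor ((C \leftrightarrow A) \to (\lnot A \to (\lnot B \leftrightarrow D))))}.
F (((\lnot A \to (\lnot B \leftrightarrow D)) \to (C \leftrightarrow A)) \lor ((C \leftrightarrow A) \to (\lnot A \to (\lnot B \leftrightarrow D)))): α-rule — add F ((\lnot A \to (\lnot B \leftrightarrow D)) \to (C \leftrightarrow A)), F ((C \leftrightarrow A) \to (\lnot A \to (\lnot B \leftrightarrow D))).
F ((\lnot A \to (\lnot B \leftrightarrow D)) \to (C \leftrightarrow A)): α-rule — add T (\lnot A \to (\lnot B \leftrightarrow D)), F (C \leftrightarrow A).
F ((C \leftrightarrow A) \to (\lnot A \to (\lnot B \leftrightarrow D))): α-rule — add T (C \leftrightarrow A), F (\lnot A \to (\lnot B \leftrightarrow D)).
F (\lnot A \to (\lnot B \leftrightarrow D)): α-rule — add T \lnot A, F (\lnot B \leftrightarrow D).
T (\lnot A \to (\lnot B \leftrightarrow D)): β-rule — branch into F \lnot A  //  T (\lnot B \leftrightarrow D).
  branch 1 (add F \lnot A):
    × closes — contains both A and \lnot A.
  branch 2 (add T (\lnot B \leftrightarrow D)):
    F (C \leftrightarrow A): β-rule — branch into T C, F A  //  F C, T A.
      branch 2.1 (add T C, F A):
        T (C \leftrightarrow A): β-rule — branch into T C, T A  //  F C, F A.
          branch 2.1.1 (add T C, T A):
            × closes — contains both A and \lnot A.
          branch 2.1.2 (add F C, F A):
            × closes — contains both C and \lnot C.
      branch 2.2 (add F C, T A):
        × closes — contains both A and \lnot A.
All 4 branches close.
Every branch closed, so the negation is unsatisfiable and the formula is valid.

Valid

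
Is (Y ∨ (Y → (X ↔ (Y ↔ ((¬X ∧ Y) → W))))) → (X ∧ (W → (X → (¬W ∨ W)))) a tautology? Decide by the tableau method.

Assume the negation and expand:
Initial set: {F ((Y ∨ (Y → (X ↔ (Y ↔ ((¬X ∧ Y) → W))))) → (X ∧ (W → (X → (¬W ∨ W)))))}.
F ((Y ∨ (Y → (X ↔ (Y ↔ ((¬X ∧ Y) → W))))) → (X ∧ (W → (X → (¬W ∨ W))))): α-rule — add T (Y ∨ (Y → (X ↔ (Y ↔ ((¬X ∧ Y) → W))))), F (X ∧ (W → (X → (¬W ∨ W)))).
T (Y ∨ (Y → (X ↔ (Y ↔ ((¬X ∧ Y) → W))))): β-rule — branch into T Y  //  T (Y → (X ↔ (Y ↔ ((¬X ∧ Y) → W)))).
  branch 1 (add T Y):
    F (X ∧ (W → (X → (¬W ∨ W)))): β-rule — branch into F X  //  F (W → (X → (¬W ∨ W))).
      branch 1.1 (add F X):
        ○ open, literals {X=false, Y=true}.
      branch 1.2 (add F (W → (X → (¬W ∨ W)))):
        F (W → (X → (¬W ∨ W))): α-rule — add T W, F (X → (¬W ∨ W)).
        F (X → (¬W ∨ W)): α-rule — add T X, F (¬W ∨ W).
        F (¬W ∨ W): α-rule — add F ¬W, F W.
        × closes — contains both W and ¬W.
  branch 2 (add T (Y → (X ↔ (Y ↔ ((¬X ∧ Y) → W))))):
    F (X ∧ (W → (X → (¬W ∨ W)))): β-rule — branch into F X  //  F (W → (X → (¬W ∨ W))).
      branch 2.1 (add F X):
        T (Y → (X ↔ (Y ↔ ((¬X ∧ Y) → W)))): β-rule — branch into F Y  //  T (X ↔ (Y ↔ ((¬X ∧ Y) → W))).
          branch 2.1.1 (add F Y):
            ○ open, literals {X=false, Y=false}.
          branch 2.1.2 (add T (X ↔ (Y ↔ ((¬X ∧ Y) → W)))):
            T (X ↔ (Y ↔ ((¬X ∧ Y) → W))): β-rule — branch into T X, T (Y ↔ ((¬X ∧ Y) → W))  //  F X, F (Y ↔ ((¬X ∧ Y) → W)).
              branch 2.1.2.1 (add T X, T (Y ↔ ((¬X ∧ Y) → W))):
                × closes — contains both X and ¬X.
              branch 2.1.2.2 (add F X, F (Y ↔ ((¬X ∧ Y) → W))):
                F (Y ↔ ((¬X ∧ Y) → W)): β-rule — branch into T Y, F ((¬X ∧ Y) → W)  //  F Y, T ((¬X ∧ Y) → W).
                  branch 2.1.2.2.1 (add T Y, F ((¬X ∧ Y) → W)):
                    F ((¬X ∧ Y) → W): α-rule — add T (¬X ∧ Y), F W.
                    T (¬X ∧ Y): α-rule — add T ¬X, T Y.
                    ○ open, literals {W=false, X=false, Y=true}.
                  branch 2.1.2.2.2 (add F Y, T ((¬X ∧ Y) → W)):
                    T ((¬X ∧ Y) → W): β-rule — branch into F (¬X ∧ Y)  //  T W.
                      branch 2.1.2.2.2.1 (add F (¬X ∧ Y)):
                        F (¬X ∧ Y): β-rule — branch into F ¬X  //  F Y.
                          branch 2.1.2.2.2.1.1 (add F ¬X):
                            × closes — contains both X and ¬X.
                          branch 2.1.2.2.2.1.2 (add F Y):
                            ○ open, literals {X=false, Y=false}.
                      branch 2.1.2.2.2.2 (add T W):
                        ○ open, literals {W=true, X=false, Y=false}.
      branch 2.2 (add F (W → (X → (¬W ∨ W)))):
        F (W → (X → (¬W ∨ W))): α-rule — add T W, F (X → (¬W ∨ W)).
        F (X → (¬W ∨ W)): α-rule — add T X, F (¬W ∨ W).
        F (¬W ∨ W): α-rule — add F ¬W, F W.
        × closes — contains both W and ¬W.
4 branches closed, 5 open.
An open branch gives a countermodel: X=false, Y=true (unmentioned atoms arbitrary); under it the original formula is false.

Not valid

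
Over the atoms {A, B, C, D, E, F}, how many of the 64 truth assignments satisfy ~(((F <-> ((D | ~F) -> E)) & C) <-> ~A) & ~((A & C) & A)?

22

Initial set: {(~(((F <-> ((D | ~F) -> E)) & C) <-> ~A) & ~((A & C) & A))}.
(~(((F <-> ((D | ~F) -> E)) & C) <-> ~A) & ~((A & C) & A)): α-rule — add ~(((F <-> ((D | ~F) -> E)) & C) <-> ~A), ~((A & C) & A).
~(((F <-> ((D | ~F) -> E)) & C) <-> ~A): β-rule — branch into ((F <-> ((D | ~F) -> E)) & C), ~~A  //  ~((F <-> ((D | ~F) -> E)) & C), ~A.
  branch 1 (add ((F <-> ((D | ~F) -> E)) & C), ~~A):
    ((F <-> ((D | ~F) -> E)) & C): α-rule — add (F <-> ((D | ~F) -> E)), C.
    ~((A & C) & A): β-rule — branch into ~(A & C)  //  ~A.
      branch 1.1 (add ~(A & C)):
        (F <-> ((D | ~F) -> E)): β-rule — branch into F, ((D | ~F) -> E)  //  ~F, ~((D | ~F) -> E).
          branch 1.1.1 (add F, ((D | ~F) -> E)):
            ~(A & C): β-rule — branch into ~A  //  ~C.
              branch 1.1.1.1 (add ~A):
                × closes — contains both A and ~A.
              branch 1.1.1.2 (add ~C):
                × closes — contains both C and ~C.
          branch 1.1.2 (add ~F, ~((D | ~F) -> E)):
            ~((D | ~F) -> E): α-rule — add (D | ~F), ~E.
            ~(A & C): β-rule — branch into ~A  //  ~C.
              branch 1.1.2.1 (add ~A):
                × closes — contains both A and ~A.
              branch 1.1.2.2 (add ~C):
                × closes — contains both C and ~C.
      branch 1.2 (add ~A):
        × closes — contains both A and ~A.
  branch 2 (add ~((F <-> ((D | ~F) -> E)) & C), ~A):
    ~((A & C) & A): β-rule — branch into ~(A & C)  //  ~A.
      branch 2.1 (add ~(A & C)):
        ~((F <-> ((D | ~F) -> E)) & C): β-rule — branch into ~(F <-> ((D | ~F) -> E))  //  ~C.
          branch 2.1.1 (add ~(F <-> ((D | ~F) -> E))):
            ~(A & C): β-rule — branch into ~A  //  ~C.
              branch 2.1.1.1 (add ~A):
                ~(F <-> ((D | ~F) -> E)): β-rule — branch into F, ~((D | ~F) -> E)  //  ~F, ((D | ~F) -> E).
                  branch 2.1.1.1.1 (add F, ~((D | ~F) -> E)):
                    ~((D | ~F) -> E): α-rule — add (D | ~F), ~E.
                    (D | ~F): β-rule — branch into D  //  ~F.
                      branch 2.1.1.1.1.1 (add D):
                        ○ open, literals {A=false, D=true, E=false, F=true}.
                      branch 2.1.1.1.1.2 (add ~F):
                        × closes — contains both F and ~F.
                  branch 2.1.1.1.2 (add ~F, ((D | ~F) -> E)):
                    ((D | ~F) -> E): β-rule — branch into ~(D | ~F)  //  E.
                      branch 2.1.1.1.2.1 (add ~(D | ~F)):
                        ~(D | ~F): α-rule — add ~D, ~~F.
                        × closes — contains both F and ~F.
                      branch 2.1.1.1.2.2 (add E):
                        ○ open, literals {A=false, E=true, F=false}.
              branch 2.1.1.2 (add ~C):
                ~(F <-> ((D | ~F) -> E)): β-rule — branch into F, ~((D | ~F) -> E)  //  ~F, ((D | ~F) -> E).
                  branch 2.1.1.2.1 (add F, ~((D | ~F) -> E)):
                    ~((D | ~F) -> E): α-rule — add (D | ~F), ~E.
                    (D | ~F): β-rule — branch into D  //  ~F.
                      branch 2.1.1.2.1.1 (add D):
                        ○ open, literals {A=false, C=false, D=true, E=false, F=true}.
                      branch 2.1.1.2.1.2 (add ~F):
                        × closes — contains both F and ~F.
                  branch 2.1.1.2.2 (add ~F, ((D | ~F) -> E)):
                    ((D | ~F) -> E): β-rule — branch into ~(D | ~F)  //  E.
                      branch 2.1.1.2.2.1 (add ~(D | ~F)):
                        ~(D | ~F): α-rule — add ~D, ~~F.
                        × closes — contains both F and ~F.
                      branch 2.1.1.2.2.2 (add E):
                        ○ open, literals {A=false, C=false, E=true, F=false}.
          branch 2.1.2 (add ~C):
            ~(A & C): β-rule — branch into ~A  //  ~C.
              branch 2.1.2.1 (add ~A):
                ○ open, literals {A=false, C=false}.
              branch 2.1.2.2 (add ~C):
                ○ open, literals {A=false, C=false}.
      branch 2.2 (add ~A):
        ~((F <-> ((D | ~F) -> E)) & C): β-rule — branch into ~(F <-> ((D | ~F) -> E))  //  ~C.
          branch 2.2.1 (add ~(F <-> ((D | ~F) -> E))):
            ~(F <-> ((D | ~F) -> E)): β-rule — branch into F, ~((D | ~F) -> E)  //  ~F, ((D | ~F) -> E).
              branch 2.2.1.1 (add F, ~((D | ~F) -> E)):
                ~((D | ~F) -> E): α-rule — add (D | ~F), ~E.
                (D | ~F): β-rule — branch into D  //  ~F.
                  branch 2.2.1.1.1 (add D):
                    ○ open, literals {A=false, D=true, E=false, F=true}.
                  branch 2.2.1.1.2 (add ~F):
                    × closes — contains both F and ~F.
              branch 2.2.1.2 (add ~F, ((D | ~F) -> E)):
                ((D | ~F) -> E): β-rule — branch into ~(D | ~F)  //  E.
                  branch 2.2.1.2.1 (add ~(D | ~F)):
                    ~(D | ~F): α-rule — add ~D, ~~F.
                    × closes — contains both F and ~F.
                  branch 2.2.1.2.2 (add E):
                    ○ open, literals {A=false, E=true, F=false}.
          branch 2.2.2 (add ~C):
            ○ open, literals {A=false, C=false}.
11 branches closed, 9 open.
Each open branch fixes some atoms; the unmentioned ones are free. Counting distinct full assignments: branch {A=false, D=true, E=false, F=true} (B, C) contributes 4 new; branch {A=false, E=true, F=false} (B, C, D) contributes 8 new; branch {A=false, C=false, D=true, E=false, F=true} (B) contributes 0 new; branch {A=false, C=false, E=true, F=false} (B, D) contributes 0 new; branch {A=false, C=false} (B, D, E, F) contributes 10 new; branch {A=false, C=false} (B, D, E, F) contributes 0 new; branch {A=false, D=true, E=false, F=true} (B, C) contributes 0 new; branch {A=false, E=true, F=false} (B, C, D) contributes 0 new; branch {A=false, C=false} (B, D, E, F) contributes 0 new. Total: 22.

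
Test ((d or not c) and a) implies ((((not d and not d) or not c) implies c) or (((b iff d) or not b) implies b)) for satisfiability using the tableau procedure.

Initial set: {T (((d or not c) and a) implies ((((not d and not d) or not c) implies c) or (((b iff d) or not b) implies b)))}.
T (((d or not c) and a) implies ((((not d and not d) or not c) implies c) or (((b iff d) or not b) implies b))): β-rule — branch into F ((d or not c) and a)  //  T ((((not d and not d) or not c) implies c) or (((b iff d) or not b) implies b)).
  branch 1 (add F ((d or not c) and a)):
    F ((d or not c) and a): β-rule — branch into F (d or not c)  //  F a.
      branch 1.1 (add F (d or not c)):
        F (d or not c): α-rule — add F d, F not c.
        ○ open, literals {c=T, d=F}.
      branch 1.2 (add F a):
        ○ open, literals {a=F}.
  branch 2 (add T ((((not d and not d) or not c) implies c) or (((b iff d) or not b) implies b))):
    T ((((not d and not d) or not c) implies c) or (((b iff d) or not b) implies b)): β-rule — branch into T (((not d and not d) or not c) implies c)  //  T (((b iff d) or not b) implies b).
      branch 2.1 (add T (((not d and not d) or not c) implies c)):
        T (((not d and not d) or not c) implies c): β-rule — branch into F ((not d and not d) or not c)  //  T c.
          branch 2.1.1 (add F ((not d and not d) or not c)):
            F ((not d and not d) or not c): α-rule — add F (not d and not d), F not c.
            F (not d and not d): β-rule — branch into F not d  //  F not d.
              branch 2.1.1.1 (add F not d):
                ○ open, literals {c=T, d=T}.
              branch 2.1.1.2 (add F not d):
                ○ open, literals {c=T, d=T}.
          branch 2.1.2 (add T c):
            ○ open, literals {c=T}.
      branch 2.2 (add T (((b iff d) or not b) implies b)):
        T (((b iff d) or not b) implies b): β-rule — branch into F ((b iff d) or not b)  //  T b.
          branch 2.2.1 (add F ((b iff d) or not b)):
            F ((b iff d) or not b): α-rule — add F (b iff d), F not b.
            F (b iff d): β-rule — branch into T b, F d  //  F b, T d.
              branch 2.2.1.1 (add T b, F d):
                ○ open, literals {b=T, d=F}.
              branch 2.2.1.2 (add F b, T d):
                × closes — contains both b and not b.
          branch 2.2.2 (add T b):
            ○ open, literals {b=T}.
1 branch closed, 7 open.
An open branch gives a satisfying assignment: c=T, d=F.

Satisfiable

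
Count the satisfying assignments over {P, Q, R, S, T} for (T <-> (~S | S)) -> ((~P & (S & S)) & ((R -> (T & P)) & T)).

18

Initial set: {((T <-> (~S | S)) -> ((~P & (S & S)) & ((R -> (T & P)) & T)))}.
((T <-> (~S | S)) -> ((~P & (S & S)) & ((R -> (T & P)) & T))): β-rule — branch into ~(T <-> (~S | S))  //  ((~P & (S & S)) & ((R -> (T & P)) & T)).
  branch 1 (add ~(T <-> (~S | S))):
    ~(T <-> (~S | S)): β-rule — branch into T, ~(~S | S)  //  ~T, (~S | S).
      branch 1.1 (add T, ~(~S | S)):
        ~(~S | S): α-rule — add ~~S, ~S.
        × closes — contains both S and ~S.
      branch 1.2 (add ~T, (~S | S)):
        (~S | S): β-rule — branch into ~S  //  S.
          branch 1.2.1 (add ~S):
            ○ open, literals {S=false, T=false}.
          branch 1.2.2 (add S):
            ○ open, literals {S=true, T=false}.
  branch 2 (add ((~P & (S & S)) & ((R -> (T & P)) & T))):
    ((~P & (S & S)) & ((R -> (T & P)) & T)): α-rule — add (~P & (S & S)), ((R -> (T & P)) & T).
    (~P & (S & S)): α-rule — add ~P, (S & S).
    ((R -> (T & P)) & T): α-rule — add (R -> (T & P)), T.
    (S & S): α-rule — add S, S.
    (R -> (T & P)): β-rule — branch into ~R  //  (T & P).
      branch 2.1 (add ~R):
        ○ open, literals {P=false, R=false, S=true, T=true}.
      branch 2.2 (add (T & P)):
        (T & P): α-rule — add T, P.
        × closes — contains both P and ~P.
2 branches closed, 3 open.
Each open branch fixes some atoms; the unmentioned ones are free. Counting distinct full assignments: branch {S=false, T=false} (P, Q, R) contributes 8 new; branch {S=true, T=false} (P, Q, R) contributes 8 new; branch {P=false, R=false, S=true, T=true} (Q) contributes 2 new. Total: 18.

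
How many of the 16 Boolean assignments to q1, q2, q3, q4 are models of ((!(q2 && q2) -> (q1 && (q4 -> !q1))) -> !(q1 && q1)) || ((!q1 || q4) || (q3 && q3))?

Initial set: {(((!(q2 && q2) -> (q1 && (q4 -> !q1))) -> !(q1 && q1)) || ((!q1 || q4) || (q3 && q3)))}.
(((!(q2 && q2) -> (q1 && (q4 -> !q1))) -> !(q1 && q1)) || ((!q1 || q4) || (q3 && q3))): β-rule — branch into ((!(q2 && q2) -> (q1 && (q4 -> !q1))) -> !(q1 && q1))  //  ((!q1 || q4) || (q3 && q3)).
  branch 1 (add ((!(q2 && q2) -> (q1 && (q4 -> !q1))) -> !(q1 && q1))):
    ((!(q2 && q2) -> (q1 && (q4 -> !q1))) -> !(q1 && q1)): β-rule — branch into !(!(q2 && q2) -> (q1 && (q4 -> !q1)))  //  !(q1 && q1).
      branch 1.1 (add !(!(q2 && q2) -> (q1 && (q4 -> !q1)))):
        !(!(q2 && q2) -> (q1 && (q4 -> !q1))): α-rule — add !(q2 && q2), !(q1 && (q4 -> !q1)).
        !(q2 && q2): β-rule — branch into !q2  //  !q2.
          branch 1.1.1 (add !q2):
            !(q1 && (q4 -> !q1)): β-rule — branch into !q1  //  !(q4 -> !q1).
              branch 1.1.1.1 (add !q1):
                ○ open, literals {q1=0, q2=0}.
              branch 1.1.1.2 (add !(q4 -> !q1)):
                !(q4 -> !q1): α-rule — add q4, !!q1.
                ○ open, literals {q1=1, q2=0, q4=1}.
          branch 1.1.2 (add !q2):
            !(q1 && (q4 -> !q1)): β-rule — branch into !q1  //  !(q4 -> !q1).
              branch 1.1.2.1 (add !q1):
                ○ open, literals {q1=0, q2=0}.
              branch 1.1.2.2 (add !(q4 -> !q1)):
                !(q4 -> !q1): α-rule — add q4, !!q1.
                ○ open, literals {q1=1, q2=0, q4=1}.
      branch 1.2 (add !(q1 && q1)):
        !(q1 && q1): β-rule — branch into !q1  //  !q1.
          branch 1.2.1 (add !q1):
            ○ open, literals {q1=0}.
          branch 1.2.2 (add !q1):
            ○ open, literals {q1=0}.
  branch 2 (add ((!q1 || q4) || (q3 && q3))):
    ((!q1 || q4) || (q3 && q3)): β-rule — branch into (!q1 || q4)  //  (q3 && q3).
      branch 2.1 (add (!q1 || q4)):
        (!q1 || q4): β-rule — branch into !q1  //  q4.
          branch 2.1.1 (add !q1):
            ○ open, literals {q1=0}.
          branch 2.1.2 (add q4):
            ○ open, literals {q4=1}.
      branch 2.2 (add (q3 && q3)):
        (q3 && q3): α-rule — add q3, q3.
        ○ open, literals {q3=1}.
0 branches closed, 9 open.
Each open branch fixes some atoms; the unmentioned ones are free. Counting distinct full assignments: branch {q1=0, q2=0} (q3, q4) contributes 4 new; branch {q1=1, q2=0, q4=1} (q3) contributes 2 new; branch {q1=0, q2=0} (q3, q4) contributes 0 new; branch {q1=1, q2=0, q4=1} (q3) contributes 0 new; branch {q1=0} (q2, q3, q4) contributes 4 new; branch {q1=0} (q2, q3, q4) contributes 0 new; branch {q1=0} (q2, q3, q4) contributes 0 new; branch {q4=1} (q1, q2, q3) contributes 2 new; branch {q3=1} (q1, q2, q4) contributes 2 new. Total: 14.

14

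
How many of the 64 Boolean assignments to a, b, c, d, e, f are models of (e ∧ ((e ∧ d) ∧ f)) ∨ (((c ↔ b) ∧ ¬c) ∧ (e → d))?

18

Initial set: {((e ∧ ((e ∧ d) ∧ f)) ∨ (((c ↔ b) ∧ ¬c) ∧ (e → d)))}.
((e ∧ ((e ∧ d) ∧ f)) ∨ (((c ↔ b) ∧ ¬c) ∧ (e → d))): β-rule — branch into (e ∧ ((e ∧ d) ∧ f))  //  (((c ↔ b) ∧ ¬c) ∧ (e → d)).
  branch 1 (add (e ∧ ((e ∧ d) ∧ f))):
    (e ∧ ((e ∧ d) ∧ f)): α-rule — add e, ((e ∧ d) ∧ f).
    ((e ∧ d) ∧ f): α-rule — add (e ∧ d), f.
    (e ∧ d): α-rule — add e, d.
    ○ open, literals {d=T, e=T, f=T}.
  branch 2 (add (((c ↔ b) ∧ ¬c) ∧ (e → d))):
    (((c ↔ b) ∧ ¬c) ∧ (e → d)): α-rule — add ((c ↔ b) ∧ ¬c), (e → d).
    ((c ↔ b) ∧ ¬c): α-rule — add (c ↔ b), ¬c.
    (e → d): β-rule — branch into ¬e  //  d.
      branch 2.1 (add ¬e):
        (c ↔ b): β-rule — branch into c, b  //  ¬c, ¬b.
          branch 2.1.1 (add c, b):
            × closes — contains both c and ¬c.
          branch 2.1.2 (add ¬c, ¬b):
            ○ open, literals {b=F, c=F, e=F}.
      branch 2.2 (add d):
        (c ↔ b): β-rule — branch into c, b  //  ¬c, ¬b.
          branch 2.2.1 (add c, b):
            × closes — contains both c and ¬c.
          branch 2.2.2 (add ¬c, ¬b):
            ○ open, literals {b=F, c=F, d=T}.
2 branches closed, 3 open.
Each open branch fixes some atoms; the unmentioned ones are free. Counting distinct full assignments: branch {d=T, e=T, f=T} (a, b, c) contributes 8 new; branch {b=F, c=F, e=F} (a, d, f) contributes 8 new; branch {b=F, c=F, d=T} (a, e, f) contributes 2 new. Total: 18.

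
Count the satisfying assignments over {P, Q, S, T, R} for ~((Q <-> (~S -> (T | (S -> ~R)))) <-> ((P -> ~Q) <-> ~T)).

Initial set: {T ~((Q <-> (~S -> (T | (S -> ~R)))) <-> ((P -> ~Q) <-> ~T))}.
T ~((Q <-> (~S -> (T | (S -> ~R)))) <-> ((P -> ~Q) <-> ~T)): β-rule — branch into T (Q <-> (~S -> (T | (S -> ~R)))), F ((P -> ~Q) <-> ~T)  //  F (Q <-> (~S -> (T | (S -> ~R)))), T ((P -> ~Q) <-> ~T).
  branch 1 (add T (Q <-> (~S -> (T | (S -> ~R)))), F ((P -> ~Q) <-> ~T)):
    T (Q <-> (~S -> (T | (S -> ~R)))): β-rule — branch into T Q, T (~S -> (T | (S -> ~R)))  //  F Q, F (~S -> (T | (S -> ~R))).
      branch 1.1 (add T Q, T (~S -> (T | (S -> ~R)))):
        F ((P -> ~Q) <-> ~T): β-rule — branch into T (P -> ~Q), F ~T  //  F (P -> ~Q), T ~T.
          branch 1.1.1 (add T (P -> ~Q), F ~T):
            T (~S -> (T | (S -> ~R))): β-rule — branch into F ~S  //  T (T | (S -> ~R)).
              branch 1.1.1.1 (add F ~S):
                T (P -> ~Q): β-rule — branch into F P  //  T ~Q.
                  branch 1.1.1.1.1 (add F P):
                    ○ open, literals {P=F, Q=T, S=T, T=T}.
                  branch 1.1.1.1.2 (add T ~Q):
                    × closes — contains both Q and ~Q.
              branch 1.1.1.2 (add T (T | (S -> ~R))):
                T (P -> ~Q): β-rule — branch into F P  //  T ~Q.
                  branch 1.1.1.2.1 (add F P):
                    T (T | (S -> ~R)): β-rule — branch into T T  //  T (S -> ~R).
                      branch 1.1.1.2.1.1 (add T T):
                        ○ open, literals {P=F, Q=T, T=T}.
                      branch 1.1.1.2.1.2 (add T (S -> ~R)):
                        T (S -> ~R): β-rule — branch into F S  //  T ~R.
                          branch 1.1.1.2.1.2.1 (add F S):
                            ○ open, literals {P=F, Q=T, S=F, T=T}.
                          branch 1.1.1.2.1.2.2 (add T ~R):
                            ○ open, literals {P=F, Q=T, R=F, T=T}.
                  branch 1.1.1.2.2 (add T ~Q):
                    × closes — contains both Q and ~Q.
          branch 1.1.2 (add F (P -> ~Q), T ~T):
            F (P -> ~Q): α-rule — add T P, F ~Q.
            T (~S -> (T | (S -> ~R))): β-rule — branch into F ~S  //  T (T | (S -> ~R)).
              branch 1.1.2.1 (add F ~S):
                ○ open, literals {P=T, Q=T, S=T, T=F}.
              branch 1.1.2.2 (add T (T | (S -> ~R))):
                T (T | (S -> ~R)): β-rule — branch into T T  //  T (S -> ~R).
                  branch 1.1.2.2.1 (add T T):
                    × closes — contains both T and ~T.
                  branch 1.1.2.2.2 (add T (S -> ~R)):
                    T (S -> ~R): β-rule — branch into F S  //  T ~R.
                      branch 1.1.2.2.2.1 (add F S):
                        ○ open, literals {P=T, Q=T, S=F, T=F}.
                      branch 1.1.2.2.2.2 (add T ~R):
                        ○ open, literals {P=T, Q=T, R=F, T=F}.
      branch 1.2 (add F Q, F (~S -> (T | (S -> ~R)))):
        F (~S -> (T | (S -> ~R))): α-rule — add T ~S, F (T | (S -> ~R)).
        F (T | (S -> ~R)): α-rule — add F T, F (S -> ~R).
        F (S -> ~R): α-rule — add T S, F ~R.
        × closes — contains both S and ~S.
  branch 2 (add F (Q <-> (~S -> (T | (S -> ~R)))), T ((P -> ~Q) <-> ~T)):
    F (Q <-> (~S -> (T | (S -> ~R)))): β-rule — branch into T Q, F (~S -> (T | (S -> ~R)))  //  F Q, T (~S -> (T | (S -> ~R))).
      branch 2.1 (add T Q, F (~S -> (T | (S -> ~R)))):
        F (~S -> (T | (S -> ~R))): α-rule — add T ~S, F (T | (S -> ~R)).
        F (T | (S -> ~R)): α-rule — add F T, F (S -> ~R).
        F (S -> ~R): α-rule — add T S, F ~R.
        × closes — contains both S and ~S.
      branch 2.2 (add F Q, T (~S -> (T | (S -> ~R)))):
        T ((P -> ~Q) <-> ~T): β-rule — branch into T (P -> ~Q), T ~T  //  F (P -> ~Q), F ~T.
          branch 2.2.1 (add T (P -> ~Q), T ~T):
            T (~S -> (T | (S -> ~R))): β-rule — branch into F ~S  //  T (T | (S -> ~R)).
              branch 2.2.1.1 (add F ~S):
                T (P -> ~Q): β-rule — branch into F P  //  T ~Q.
                  branch 2.2.1.1.1 (add F P):
                    ○ open, literals {P=F, Q=F, S=T, T=F}.
                  branch 2.2.1.1.2 (add T ~Q):
                    ○ open, literals {Q=F, S=T, T=F}.
              branch 2.2.1.2 (add T (T | (S -> ~R))):
                T (P -> ~Q): β-rule — branch into F P  //  T ~Q.
                  branch 2.2.1.2.1 (add F P):
                    T (T | (S -> ~R)): β-rule — branch into T T  //  T (S -> ~R).
                      branch 2.2.1.2.1.1 (add T T):
                        × closes — contains both T and ~T.
                      branch 2.2.1.2.1.2 (add T (S -> ~R)):
                        T (S -> ~R): β-rule — branch into F S  //  T ~R.
                          branch 2.2.1.2.1.2.1 (add F S):
                            ○ open, literals {P=F, Q=F, S=F, T=F}.
                          branch 2.2.1.2.1.2.2 (add T ~R):
                            ○ open, literals {P=F, Q=F, R=F, T=F}.
                  branch 2.2.1.2.2 (add T ~Q):
                    T (T | (S -> ~R)): β-rule — branch into T T  //  T (S -> ~R).
                      branch 2.2.1.2.2.1 (add T T):
                        × closes — contains both T and ~T.
                      branch 2.2.1.2.2.2 (add T (S -> ~R)):
                        T (S -> ~R): β-rule — branch into F S  //  T ~R.
                          branch 2.2.1.2.2.2.1 (add F S):
                            ○ open, literals {Q=F, S=F, T=F}.
                          branch 2.2.1.2.2.2.2 (add T ~R):
                            ○ open, literals {Q=F, R=F, T=F}.
          branch 2.2.2 (add F (P -> ~Q), F ~T):
            F (P -> ~Q): α-rule — add T P, F ~Q.
            × closes — contains both Q and ~Q.
8 branches closed, 13 open.
Each open branch fixes some atoms; the unmentioned ones are free. Counting distinct full assignments: branch {P=F, Q=T, S=T, T=T} (R) contributes 2 new; branch {P=F, Q=T, T=T} (S, R) contributes 2 new; branch {P=F, Q=T, S=F, T=T} (R) contributes 0 new; branch {P=F, Q=T, R=F, T=T} (S) contributes 0 new; branch {P=T, Q=T, S=T, T=F} (R) contributes 2 new; branch {P=T, Q=T, S=F, T=F} (R) contributes 2 new; branch {P=T, Q=T, R=F, T=F} (S) contributes 0 new; branch {P=F, Q=F, S=T, T=F} (R) contributes 2 new; branch {Q=F, S=T, T=F} (P, R) contributes 2 new; branch {P=F, Q=F, S=F, T=F} (R) contributes 2 new; branch {P=F, Q=F, R=F, T=F} (S) contributes 0 new; branch {Q=F, S=F, T=F} (P, R) contributes 2 new; branch {Q=F, R=F, T=F} (P, S) contributes 0 new. Total: 16.

16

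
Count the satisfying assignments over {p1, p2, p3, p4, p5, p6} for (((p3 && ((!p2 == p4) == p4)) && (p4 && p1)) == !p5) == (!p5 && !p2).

20

Initial set: {((((p3 && ((!p2 == p4) == p4)) && (p4 && p1)) == !p5) == (!p5 && !p2))}.
((((p3 && ((!p2 == p4) == p4)) && (p4 && p1)) == !p5) == (!p5 && !p2)): β-rule — branch into (((p3 && ((!p2 == p4) == p4)) && (p4 && p1)) == !p5), (!p5 && !p2)  //  !(((p3 && ((!p2 == p4) == p4)) && (p4 && p1)) == !p5), !(!p5 && !p2).
  branch 1 (add (((p3 && ((!p2 == p4) == p4)) && (p4 && p1)) == !p5), (!p5 && !p2)):
    (!p5 && !p2): α-rule — add !p5, !p2.
    (((p3 && ((!p2 == p4) == p4)) && (p4 && p1)) == !p5): β-rule — branch into ((p3 && ((!p2 == p4) == p4)) && (p4 && p1)), !p5  //  !((p3 && ((!p2 == p4) == p4)) && (p4 && p1)), !!p5.
      branch 1.1 (add ((p3 && ((!p2 == p4) == p4)) && (p4 && p1)), !p5):
        ((p3 && ((!p2 == p4) == p4)) && (p4 && p1)): α-rule — add (p3 && ((!p2 == p4) == p4)), (p4 && p1).
        (p3 && ((!p2 == p4) == p4)): α-rule — add p3, ((!p2 == p4) == p4).
        (p4 && p1): α-rule — add p4, p1.
        ((!p2 == p4) == p4): β-rule — branch into (!p2 == p4), p4  //  !(!p2 == p4), !p4.
          branch 1.1.1 (add (!p2 == p4), p4):
            (!p2 == p4): β-rule — branch into !p2, p4  //  !!p2, !p4.
              branch 1.1.1.1 (add !p2, p4):
                ○ open, literals {p1=true, p2=false, p3=true, p4=true, p5=false}.
              branch 1.1.1.2 (add !!p2, !p4):
                × closes — contains both p2 and !p2.
          branch 1.1.2 (add !(!p2 == p4), !p4):
            × closes — contains both p4 and !p4.
      branch 1.2 (add !((p3 && ((!p2 == p4) == p4)) && (p4 && p1)), !!p5):
        × closes — contains both p5 and !p5.
  branch 2 (add !(((p3 && ((!p2 == p4) == p4)) && (p4 && p1)) == !p5), !(!p5 && !p2)):
    !(((p3 && ((!p2 == p4) == p4)) && (p4 && p1)) == !p5): β-rule — branch into ((p3 && ((!p2 == p4) == p4)) && (p4 && p1)), !!p5  //  !((p3 && ((!p2 == p4) == p4)) && (p4 && p1)), !p5.
      branch 2.1 (add ((p3 && ((!p2 == p4) == p4)) && (p4 && p1)), !!p5):
        ((p3 && ((!p2 == p4) == p4)) && (p4 && p1)): α-rule — add (p3 && ((!p2 == p4) == p4)), (p4 && p1).
        (p3 && ((!p2 == p4) == p4)): α-rule — add p3, ((!p2 == p4) == p4).
        (p4 && p1): α-rule — add p4, p1.
        !(!p5 && !p2): β-rule — branch into !!p5  //  !!p2.
          branch 2.1.1 (add !!p5):
            ((!p2 == p4) == p4): β-rule — branch into (!p2 == p4), p4  //  !(!p2 == p4), !p4.
              branch 2.1.1.1 (add (!p2 == p4), p4):
                (!p2 == p4): β-rule — branch into !p2, p4  //  !!p2, !p4.
                  branch 2.1.1.1.1 (add !p2, p4):
                    ○ open, literals {p1=true, p2=false, p3=true, p4=true, p5=true}.
                  branch 2.1.1.1.2 (add !!p2, !p4):
                    × closes — contains both p4 and !p4.
              branch 2.1.1.2 (add !(!p2 == p4), !p4):
                × closes — contains both p4 and !p4.
          branch 2.1.2 (add !!p2):
            ((!p2 == p4) == p4): β-rule — branch into (!p2 == p4), p4  //  !(!p2 == p4), !p4.
              branch 2.1.2.1 (add (!p2 == p4), p4):
                (!p2 == p4): β-rule — branch into !p2, p4  //  !!p2, !p4.
                  branch 2.1.2.1.1 (add !p2, p4):
                    × closes — contains both p2 and !p2.
                  branch 2.1.2.1.2 (add !!p2, !p4):
                    × closes — contains both p4 and !p4.
              branch 2.1.2.2 (add !(!p2 == p4), !p4):
                × closes — contains both p4 and !p4.
      branch 2.2 (add !((p3 && ((!p2 == p4) == p4)) && (p4 && p1)), !p5):
        !(!p5 && !p2): β-rule — branch into !!p5  //  !!p2.
          branch 2.2.1 (add !!p5):
            × closes — contains both p5 and !p5.
          branch 2.2.2 (add !!p2):
            !((p3 && ((!p2 == p4) == p4)) && (p4 && p1)): β-rule — branch into !(p3 && ((!p2 == p4) == p4))  //  !(p4 && p1).
              branch 2.2.2.1 (add !(p3 && ((!p2 == p4) == p4))):
                !(p3 && ((!p2 == p4) == p4)): β-rule — branch into !p3  //  !((!p2 == p4) == p4).
                  branch 2.2.2.1.1 (add !p3):
                    ○ open, literals {p2=true, p3=false, p5=false}.
                  branch 2.2.2.1.2 (add !((!p2 == p4) == p4)):
                    !((!p2 == p4) == p4): β-rule — branch into (!p2 == p4), !p4  //  !(!p2 == p4), p4.
                      branch 2.2.2.1.2.1 (add (!p2 == p4), !p4):
                        (!p2 == p4): β-rule — branch into !p2, p4  //  !!p2, !p4.
                          branch 2.2.2.1.2.1.1 (add !p2, p4):
                            × closes — contains both p2 and !p2.
                          branch 2.2.2.1.2.1.2 (add !!p2, !p4):
                            ○ open, literals {p2=true, p4=false, p5=false}.
                      branch 2.2.2.1.2.2 (add !(!p2 == p4), p4):
                        !(!p2 == p4): β-rule — branch into !p2, !p4  //  !!p2, p4.
                          branch 2.2.2.1.2.2.1 (add !p2, !p4):
                            × closes — contains both p2 and !p2.
                          branch 2.2.2.1.2.2.2 (add !!p2, p4):
                            ○ open, literals {p2=true, p4=true, p5=false}.
              branch 2.2.2.2 (add !(p4 && p1)):
                !(p4 && p1): β-rule — branch into !p4  //  !p1.
                  branch 2.2.2.2.1 (add !p4):
                    ○ open, literals {p2=true, p4=false, p5=false}.
                  branch 2.2.2.2.2 (add !p1):
                    ○ open, literals {p1=false, p2=true, p5=false}.
11 branches closed, 7 open.
Each open branch fixes some atoms; the unmentioned ones are free. Counting distinct full assignments: branch {p1=true, p2=false, p3=true, p4=true, p5=false} (p6) contributes 2 new; branch {p1=true, p2=false, p3=true, p4=true, p5=true} (p6) contributes 2 new; branch {p2=true, p3=false, p5=false} (p1, p4, p6) contributes 8 new; branch {p2=true, p4=false, p5=false} (p1, p3, p6) contributes 4 new; branch {p2=true, p4=true, p5=false} (p1, p3, p6) contributes 4 new; branch {p2=true, p4=false, p5=false} (p1, p3, p6) contributes 0 new; branch {p1=false, p2=true, p5=false} (p3, p4, p6) contributes 0 new. Total: 20.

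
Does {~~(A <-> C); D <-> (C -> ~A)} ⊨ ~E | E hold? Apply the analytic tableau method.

Yes

Initial set: {T ~~(A <-> C); T (D <-> (C -> ~A)); F (~E | E)}.
T ~~(A <-> C): drop double negation, giving T (A <-> C).
F (~E | E): α-rule — add F ~E, F E.
× closes — contains both E and ~E.
All 1 branch closes.
Every branch closed, so the premises entail the conclusion.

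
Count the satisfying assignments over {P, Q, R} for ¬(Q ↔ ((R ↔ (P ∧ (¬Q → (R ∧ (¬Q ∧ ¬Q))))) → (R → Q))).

Initial set: {¬(Q ↔ ((R ↔ (P ∧ (¬Q → (R ∧ (¬Q ∧ ¬Q))))) → (R → Q)))}.
¬(Q ↔ ((R ↔ (P ∧ (¬Q → (R ∧ (¬Q ∧ ¬Q))))) → (R → Q))): β-rule — branch into Q, ¬((R ↔ (P ∧ (¬Q → (R ∧ (¬Q ∧ ¬Q))))) → (R → Q))  //  ¬Q, ((R ↔ (P ∧ (¬Q → (R ∧ (¬Q ∧ ¬Q))))) → (R → Q)).
  branch 1 (add Q, ¬((R ↔ (P ∧ (¬Q → (R ∧ (¬Q ∧ ¬Q))))) → (R → Q))):
    ¬((R ↔ (P ∧ (¬Q → (R ∧ (¬Q ∧ ¬Q))))) → (R → Q)): α-rule — add (R ↔ (P ∧ (¬Q → (R ∧ (¬Q ∧ ¬Q))))), ¬(R → Q).
    ¬(R → Q): α-rule — add R, ¬Q.
    × closes — contains both Q and ¬Q.
  branch 2 (add ¬Q, ((R ↔ (P ∧ (¬Q → (R ∧ (¬Q ∧ ¬Q))))) → (R → Q))):
    ((R ↔ (P ∧ (¬Q → (R ∧ (¬Q ∧ ¬Q))))) → (R → Q)): β-rule — branch into ¬(R ↔ (P ∧ (¬Q → (R ∧ (¬Q ∧ ¬Q)))))  //  (R → Q).
      branch 2.1 (add ¬(R ↔ (P ∧ (¬Q → (R ∧ (¬Q ∧ ¬Q)))))):
        ¬(R ↔ (P ∧ (¬Q → (R ∧ (¬Q ∧ ¬Q))))): β-rule — branch into R, ¬(P ∧ (¬Q → (R ∧ (¬Q ∧ ¬Q))))  //  ¬R, (P ∧ (¬Q → (R ∧ (¬Q ∧ ¬Q)))).
          branch 2.1.1 (add R, ¬(P ∧ (¬Q → (R ∧ (¬Q ∧ ¬Q))))):
            ¬(P ∧ (¬Q → (R ∧ (¬Q ∧ ¬Q)))): β-rule — branch into ¬P  //  ¬(¬Q → (R ∧ (¬Q ∧ ¬Q))).
              branch 2.1.1.1 (add ¬P):
                ○ open, literals {P=F, Q=F, R=T}.
              branch 2.1.1.2 (add ¬(¬Q → (R ∧ (¬Q ∧ ¬Q)))):
                ¬(¬Q → (R ∧ (¬Q ∧ ¬Q))): α-rule — add ¬Q, ¬(R ∧ (¬Q ∧ ¬Q)).
                ¬(R ∧ (¬Q ∧ ¬Q)): β-rule — branch into ¬R  //  ¬(¬Q ∧ ¬Q).
                  branch 2.1.1.2.1 (add ¬R):
                    × closes — contains both R and ¬R.
                  branch 2.1.1.2.2 (add ¬(¬Q ∧ ¬Q)):
                    ¬(¬Q ∧ ¬Q): β-rule — branch into ¬¬Q  //  ¬¬Q.
                      branch 2.1.1.2.2.1 (add ¬¬Q):
                        × closes — contains both Q and ¬Q.
                      branch 2.1.1.2.2.2 (add ¬¬Q):
                        × closes — contains both Q and ¬Q.
          branch 2.1.2 (add ¬R, (P ∧ (¬Q → (R ∧ (¬Q ∧ ¬Q))))):
            (P ∧ (¬Q → (R ∧ (¬Q ∧ ¬Q)))): α-rule — add P, (¬Q → (R ∧ (¬Q ∧ ¬Q))).
            (¬Q → (R ∧ (¬Q ∧ ¬Q))): β-rule — branch into ¬¬Q  //  (R ∧ (¬Q ∧ ¬Q)).
              branch 2.1.2.1 (add ¬¬Q):
                × closes — contains both Q and ¬Q.
              branch 2.1.2.2 (add (R ∧ (¬Q ∧ ¬Q))):
                (R ∧ (¬Q ∧ ¬Q)): α-rule — add R, (¬Q ∧ ¬Q).
                × closes — contains both R and ¬R.
      branch 2.2 (add (R → Q)):
        (R → Q): β-rule — branch into ¬R  //  Q.
          branch 2.2.1 (add ¬R):
            ○ open, literals {Q=F, R=F}.
          branch 2.2.2 (add Q):
            × closes — contains both Q and ¬Q.
7 branches closed, 2 open.
Each open branch fixes some atoms; the unmentioned ones are free. Counting distinct full assignments: branch {P=F, Q=F, R=T} (none free) contributes 1 new; branch {Q=F, R=F} (P) contributes 2 new. Total: 3.

3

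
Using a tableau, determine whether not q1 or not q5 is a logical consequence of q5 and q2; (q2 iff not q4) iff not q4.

Initial set: {(q5 and q2); ((q2 iff not q4) iff not q4); not (not q1 or not q5)}.
(q5 and q2): α-rule — add q5, q2.
not (not q1 or not q5): α-rule — add not not q1, not not q5.
((q2 iff not q4) iff not q4): β-rule — branch into (q2 iff not q4), not q4  //  not (q2 iff not q4), not not q4.
  branch 1 (add (q2 iff not q4), not q4):
    (q2 iff not q4): β-rule — branch into q2, not q4  //  not q2, not not q4.
      branch 1.1 (add q2, not q4):
        ○ open, literals {q1=true, q2=true, q4=false, q5=true}.
      branch 1.2 (add not q2, not not q4):
        × closes — contains both q2 and not q2.
  branch 2 (add not (q2 iff not q4), not not q4):
    not (q2 iff not q4): β-rule — branch into q2, not not q4  //  not q2, not q4.
      branch 2.1 (add q2, not not q4):
        ○ open, literals {q1=true, q2=true, q4=true, q5=true}.
      branch 2.2 (add not q2, not q4):
        × closes — contains both q2 and not q2.
2 branches closed, 2 open.
An open branch gives a countermodel: q1=true, q2=true, q4=false, q5=true (unmentioned atoms arbitrary); the premises hold there but the conclusion fails.

No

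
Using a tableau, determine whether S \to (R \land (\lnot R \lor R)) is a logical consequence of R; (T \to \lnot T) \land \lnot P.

Initial set: {R; ((T \to \lnot T) \land \lnot P); \lnot (S \to (R \land (\lnot R \lor R)))}.
((T \to \lnot T) \land \lnot P): α-rule — add (T \to \lnot T), \lnot P.
\lnot (S \to (R \land (\lnot R \lor R))): α-rule — add S, \lnot (R \land (\lnot R \lor R)).
(T \to \lnot T): β-rule — branch into \lnot T  //  \lnot T.
  branch 1 (add \lnot T):
    \lnot (R \land (\lnot R \lor R)): β-rule — branch into \lnot R  //  \lnot (\lnot R \lor R).
      branch 1.1 (add \lnot R):
        × closes — contains both R and \lnot R.
      branch 1.2 (add \lnot (\lnot R \lor R)):
        \lnot (\lnot R \lor R): α-rule — add \lnot \lnot R, \lnot R.
        × closes — contains both R and \lnot R.
  branch 2 (add \lnot T):
    \lnot (R \land (\lnot R \lor R)): β-rule — branch into \lnot R  //  \lnot (\lnot R \lor R).
      branch 2.1 (add \lnot R):
        × closes — contains both R and \lnot R.
      branch 2.2 (add \lnot (\lnot R \lor R)):
        \lnot (\lnot R \lor R): α-rule — add \lnot \lnot R, \lnot R.
        × closes — contains both R and \lnot R.
All 4 branches close.
Every branch closed, so the premises entail the conclusion.

Yes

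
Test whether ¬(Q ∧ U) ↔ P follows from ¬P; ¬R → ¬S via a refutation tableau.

No

Initial set: {¬P; (¬R → ¬S); ¬(¬(Q ∧ U) ↔ P)}.
(¬R → ¬S): β-rule — branch into ¬¬R  //  ¬S.
  branch 1 (add ¬¬R):
    ¬(¬(Q ∧ U) ↔ P): β-rule — branch into ¬(Q ∧ U), ¬P  //  ¬¬(Q ∧ U), P.
      branch 1.1 (add ¬(Q ∧ U), ¬P):
        ¬(Q ∧ U): β-rule — branch into ¬Q  //  ¬U.
          branch 1.1.1 (add ¬Q):
            ○ open, literals {P=0, Q=0, R=1}.
          branch 1.1.2 (add ¬U):
            ○ open, literals {P=0, R=1, U=0}.
      branch 1.2 (add ¬¬(Q ∧ U), P):
        × closes — contains both P and ¬P.
  branch 2 (add ¬S):
    ¬(¬(Q ∧ U) ↔ P): β-rule — branch into ¬(Q ∧ U), ¬P  //  ¬¬(Q ∧ U), P.
      branch 2.1 (add ¬(Q ∧ U), ¬P):
        ¬(Q ∧ U): β-rule — branch into ¬Q  //  ¬U.
          branch 2.1.1 (add ¬Q):
            ○ open, literals {P=0, Q=0, S=0}.
          branch 2.1.2 (add ¬U):
            ○ open, literals {P=0, S=0, U=0}.
      branch 2.2 (add ¬¬(Q ∧ U), P):
        × closes — contains both P and ¬P.
2 branches closed, 4 open.
An open branch gives a countermodel: P=0, Q=0, R=1 (unmentioned atoms arbitrary); the premises hold there but the conclusion fails.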